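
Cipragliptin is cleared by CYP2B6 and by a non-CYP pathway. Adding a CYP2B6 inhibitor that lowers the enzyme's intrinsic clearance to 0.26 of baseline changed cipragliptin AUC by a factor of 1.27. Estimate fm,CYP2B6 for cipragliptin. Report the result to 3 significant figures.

CL'/CL = 1 / 1.27 = 0.7874
0.26·fm + (1 − fm) = 0.7874
fm = (0.7874 − 1) / (0.26 − 1) = 0.287

0.287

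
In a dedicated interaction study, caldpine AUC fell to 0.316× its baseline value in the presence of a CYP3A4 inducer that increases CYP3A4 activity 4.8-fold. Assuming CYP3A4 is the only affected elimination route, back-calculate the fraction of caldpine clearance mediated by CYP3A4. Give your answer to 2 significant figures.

0.57

Call the CYP3A4 fraction fm. After the interaction, CL_new/CL_old = fm × 4.8 + (1 − fm).
AUC ratio = 1 / (new CL fraction), so new CL fraction = 1 / 0.316 = 3.165.
fm × 4.8 + 1 − fm = 3.165  ⇒  fm × (4.8 − 1) = 2.165  ⇒  fm = 0.57.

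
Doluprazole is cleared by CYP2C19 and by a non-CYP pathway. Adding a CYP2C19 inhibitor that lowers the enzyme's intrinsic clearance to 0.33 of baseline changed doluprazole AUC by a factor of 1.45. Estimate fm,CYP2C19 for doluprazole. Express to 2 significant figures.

0.46

Call the CYP2C19 fraction fm. After the interaction, CL_new/CL_old = fm × 0.33 + (1 − fm).
AUC ratio = 1 / (new CL fraction), so new CL fraction = 1 / 1.45 = 0.6897.
fm × 0.33 + 1 − fm = 0.6897  ⇒  fm × (0.33 − 1) = −0.3103  ⇒  fm = 0.46.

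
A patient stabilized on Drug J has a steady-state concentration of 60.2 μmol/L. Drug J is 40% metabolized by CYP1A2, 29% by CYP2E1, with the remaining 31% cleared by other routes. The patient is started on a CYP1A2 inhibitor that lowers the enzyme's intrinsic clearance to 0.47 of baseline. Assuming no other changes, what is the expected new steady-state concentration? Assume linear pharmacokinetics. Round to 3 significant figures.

The CYP1A2 pathway (40% of clearance) is reduced to 0.47× activity: 0.4 × 0.47 = 0.188.
CYP2E1 (29%) and the residual 31% are unaffected.
CL_new/CL_old = 0.188 + 0.29 + 0.31 = 0.788.
With dosing unchanged, steady-state concentration scales as 1/CL: 60.2 / 0.788 = 76.4 μmol/L.

76.4 μmol/L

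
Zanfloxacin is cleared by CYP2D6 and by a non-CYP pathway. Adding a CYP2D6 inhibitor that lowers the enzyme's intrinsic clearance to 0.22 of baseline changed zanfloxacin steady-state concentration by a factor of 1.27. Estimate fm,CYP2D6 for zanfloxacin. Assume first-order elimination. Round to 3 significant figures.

Write x for the fraction cleared via CYP2D6. The observed steady-state concentration change means clearance fell to 1/1.27 = 0.7874 of baseline.
Setting x·0.22 + (1 − x) = 0.7874 and solving: x = (0.7874 − 1)/(0.22 − 1) = 0.273.

0.273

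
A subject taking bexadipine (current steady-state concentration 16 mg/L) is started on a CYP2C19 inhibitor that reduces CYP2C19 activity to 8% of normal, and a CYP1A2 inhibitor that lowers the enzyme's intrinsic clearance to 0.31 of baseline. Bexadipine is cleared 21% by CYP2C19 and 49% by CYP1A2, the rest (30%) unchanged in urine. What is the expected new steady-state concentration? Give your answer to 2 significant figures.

34 mg/L

The CYP2C19 pathway (21% of clearance) is reduced to 0.08× activity: 0.21 × 0.08 = 0.0168.
The CYP1A2 pathway (49% of clearance) falls to 0.31× activity: 0.49 × 0.31 = 0.1519.
Non-CYP routes (30%) are unchanged.
Relative clearance = 0.0168 + 0.1519 + 0.3 = 0.4687.
Steady-state concentration ∝ 1/CL: new value = 16 / 0.4687 = 34 mg/L.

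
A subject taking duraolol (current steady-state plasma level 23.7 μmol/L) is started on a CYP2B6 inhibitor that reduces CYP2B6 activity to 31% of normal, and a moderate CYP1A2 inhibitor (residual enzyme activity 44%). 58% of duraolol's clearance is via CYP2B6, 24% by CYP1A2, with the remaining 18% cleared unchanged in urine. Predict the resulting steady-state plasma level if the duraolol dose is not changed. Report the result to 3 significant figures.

50.9 μmol/L

The CYP2B6 pathway (58% of clearance) falls to 0.31× activity: 0.58 × 0.31 = 0.1798.
The CYP1A2 pathway (24% of clearance) drops to 0.44× activity: 0.24 × 0.44 = 0.1056.
The remaining 18% of clearance is unaffected.
Relative clearance = 0.1798 + 0.1056 + 0.18 = 0.4654.
Dividing the baseline by the relative clearance: 23.7 / 0.4654 = 50.9 μmol/L.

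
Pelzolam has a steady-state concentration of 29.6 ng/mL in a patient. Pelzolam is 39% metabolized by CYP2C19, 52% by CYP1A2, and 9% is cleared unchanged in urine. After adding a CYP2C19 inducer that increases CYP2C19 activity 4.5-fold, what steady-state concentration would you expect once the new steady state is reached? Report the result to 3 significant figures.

The CYP2C19 pathway (39% of clearance) rises to 4.5× activity: 0.39 × 4.5 = 1.755.
CYP1A2 (52%) and the residual 9% are unaffected.
CL_new/CL_old = 1.755 + 0.52 + 0.09 = 2.365.
New steady-state concentration = baseline ÷ relative clearance = 29.6 / 2.365 = 12.5 ng/mL.

12.5 ng/mL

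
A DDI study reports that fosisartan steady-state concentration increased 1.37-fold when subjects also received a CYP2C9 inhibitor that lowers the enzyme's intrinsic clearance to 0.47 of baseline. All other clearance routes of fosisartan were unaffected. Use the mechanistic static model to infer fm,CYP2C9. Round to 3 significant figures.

0.510

CL'/CL = 1 / 1.37 = 0.7299
0.47·fm + (1 − fm) = 0.7299
fm = (0.7299 − 1) / (0.47 − 1) = 0.510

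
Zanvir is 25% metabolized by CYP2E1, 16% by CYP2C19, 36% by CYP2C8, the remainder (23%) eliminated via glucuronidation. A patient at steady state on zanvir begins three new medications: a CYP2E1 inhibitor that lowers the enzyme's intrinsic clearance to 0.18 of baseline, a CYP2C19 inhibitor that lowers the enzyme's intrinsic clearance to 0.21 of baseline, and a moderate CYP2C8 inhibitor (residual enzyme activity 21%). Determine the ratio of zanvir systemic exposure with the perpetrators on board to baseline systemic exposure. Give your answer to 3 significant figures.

The CYP2E1 pathway (25% of clearance) is reduced to 0.18× activity: 0.25 × 0.18 = 0.045.
The CYP2C19 pathway (16% of clearance) is reduced to 0.21× activity: 0.16 × 0.21 = 0.0336.
The CYP2C8 pathway (36% of clearance) falls to 0.21× activity: 0.36 × 0.21 = 0.0756.
The remaining 23% of clearance is unaffected.
New clearance relative to baseline: 0.045 + 0.0336 + 0.0756 + 0.23 = 0.3842.
Systemic exposure ∝ 1/CL: fold-change = 1 / 0.3842 = 2.60.

2.60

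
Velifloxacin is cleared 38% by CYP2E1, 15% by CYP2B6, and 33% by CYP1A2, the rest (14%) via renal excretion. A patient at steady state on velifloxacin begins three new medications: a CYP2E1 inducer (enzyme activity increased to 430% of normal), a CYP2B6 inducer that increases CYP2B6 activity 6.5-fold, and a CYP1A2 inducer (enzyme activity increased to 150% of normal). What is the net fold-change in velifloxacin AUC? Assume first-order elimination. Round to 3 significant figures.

The CYP2E1 pathway (38% of clearance) increases to 4.3× activity: 0.38 × 4.3 = 1.634.
The CYP2B6 pathway (15% of clearance) is boosted to 6.5× activity: 0.15 × 6.5 = 0.975.
The CYP1A2 pathway (33% of clearance) increases to 1.5× activity: 0.33 × 1.5 = 0.495.
The remaining 14% of clearance is unaffected.
New clearance relative to baseline: 1.634 + 0.975 + 0.495 + 0.14 = 3.244.
Net AUC ratio = 1 / 3.244 = 0.308.

0.308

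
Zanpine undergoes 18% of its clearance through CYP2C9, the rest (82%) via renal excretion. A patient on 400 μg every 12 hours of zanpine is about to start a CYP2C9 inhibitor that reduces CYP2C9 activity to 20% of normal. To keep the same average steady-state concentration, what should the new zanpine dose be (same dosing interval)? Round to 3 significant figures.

342 μg

The CYP2C9 pathway (18% of clearance) drops to 0.2× activity: 0.18 × 0.2 = 0.036.
The remaining 82% of clearance is unaffected.
Relative clearance = 0.036 + 0.82 = 0.856.
Exposure is unchanged when dose changes in proportion to clearance. New dose = 400 μg × 0.856 = 342 μg.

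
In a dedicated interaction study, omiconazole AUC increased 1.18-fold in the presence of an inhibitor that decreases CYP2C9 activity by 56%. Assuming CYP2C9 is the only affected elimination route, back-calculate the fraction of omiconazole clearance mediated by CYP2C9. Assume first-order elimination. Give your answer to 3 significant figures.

Call the CYP2C9 fraction fm. After the interaction, CL_new/CL_old = fm × 0.44 + (1 − fm).
AUC ratio = 1 / (new CL fraction), so new CL fraction = 1 / 1.18 = 0.8475.
fm × 0.44 + 1 − fm = 0.8475  ⇒  fm × (0.44 − 1) = −0.1525  ⇒  fm = 0.272.

0.272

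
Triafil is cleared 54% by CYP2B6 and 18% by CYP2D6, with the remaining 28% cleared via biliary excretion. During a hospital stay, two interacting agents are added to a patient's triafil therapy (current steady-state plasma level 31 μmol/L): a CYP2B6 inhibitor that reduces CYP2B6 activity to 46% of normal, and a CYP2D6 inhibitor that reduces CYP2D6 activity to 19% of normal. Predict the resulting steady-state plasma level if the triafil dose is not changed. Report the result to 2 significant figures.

The CYP2B6 pathway (54% of clearance) falls to 0.46× activity: 0.54 × 0.46 = 0.2484.
The CYP2D6 pathway (18% of clearance) drops to 0.19× activity: 0.18 × 0.19 = 0.0342.
Non-CYP routes (28%) are unchanged.
Relative clearance = 0.2484 + 0.0342 + 0.28 = 0.5626.
Dividing the baseline by the relative clearance: 31 / 0.5626 = 55 μmol/L.

55 μmol/L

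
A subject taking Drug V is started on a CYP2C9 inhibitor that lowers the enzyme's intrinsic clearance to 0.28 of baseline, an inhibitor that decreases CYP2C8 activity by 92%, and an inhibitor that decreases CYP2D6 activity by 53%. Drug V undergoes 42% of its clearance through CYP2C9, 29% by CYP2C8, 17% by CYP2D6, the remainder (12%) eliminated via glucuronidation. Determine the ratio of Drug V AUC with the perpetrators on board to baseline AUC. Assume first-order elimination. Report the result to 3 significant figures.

2.94

The CYP2C9 pathway (42% of clearance) falls to 0.28× activity: 0.42 × 0.28 = 0.1176.
The CYP2C8 pathway (29% of clearance) is reduced to 0.08× activity: 0.29 × 0.08 = 0.0232.
The CYP2D6 pathway (17% of clearance) falls to 0.47× activity: 0.17 × 0.47 = 0.0799.
The remaining 12% of clearance is unaffected.
Relative clearance = 0.1176 + 0.0232 + 0.0799 + 0.12 = 0.3407.
Because AUC varies inversely with clearance, the combined effect is 1 / 0.3407 = 2.94.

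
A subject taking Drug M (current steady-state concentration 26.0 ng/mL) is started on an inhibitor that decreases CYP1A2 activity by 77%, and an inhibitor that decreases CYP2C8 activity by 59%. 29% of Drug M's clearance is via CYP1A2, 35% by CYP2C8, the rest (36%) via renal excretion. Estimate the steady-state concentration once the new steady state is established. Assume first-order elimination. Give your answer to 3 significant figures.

45.6 ng/mL

CYP1A2: 0.29 × 0.23 = 0.0667
CYP2C8: 0.35 × 0.41 = 0.1435
Other: 0.36 (unchanged)
CL_new/CL_old = 0.0667 + 0.1435 + 0.36 = 0.5702.
New steady-state concentration = 26.0 / 0.5702 = 45.6 ng/mL (concentration scales inversely with clearance).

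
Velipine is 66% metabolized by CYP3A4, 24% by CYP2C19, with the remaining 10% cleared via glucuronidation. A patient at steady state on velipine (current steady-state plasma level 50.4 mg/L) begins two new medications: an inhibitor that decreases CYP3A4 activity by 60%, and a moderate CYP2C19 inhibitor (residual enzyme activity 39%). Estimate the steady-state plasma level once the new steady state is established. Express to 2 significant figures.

The CYP3A4 pathway (66% of clearance) drops to 0.4× activity: 0.66 × 0.4 = 0.264.
The CYP2C19 pathway (24% of clearance) drops to 0.39× activity: 0.24 × 0.39 = 0.0936.
The remaining 10% of clearance is unaffected.
New clearance relative to baseline: 0.264 + 0.0936 + 0.1 = 0.4576.
New steady-state plasma level = 50.4 / 0.4576 = 1.1 × 10² mg/L (concentration scales inversely with clearance).

1.1 × 10² mg/L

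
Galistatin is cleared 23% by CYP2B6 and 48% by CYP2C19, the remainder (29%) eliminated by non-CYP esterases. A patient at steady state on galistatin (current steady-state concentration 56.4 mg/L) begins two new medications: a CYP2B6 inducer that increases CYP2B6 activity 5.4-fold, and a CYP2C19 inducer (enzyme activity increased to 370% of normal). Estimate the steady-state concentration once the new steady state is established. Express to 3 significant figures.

CYP2B6: 0.23 × 5.4 = 1.242
CYP2C19: 0.48 × 3.7 = 1.776
Other: 0.29 (unchanged)
New clearance relative to baseline: 1.242 + 1.776 + 0.29 = 3.308.
Steady-state concentration ∝ 1/CL: new value = 56.4 / 3.308 = 17.0 mg/L.

17.0 mg/L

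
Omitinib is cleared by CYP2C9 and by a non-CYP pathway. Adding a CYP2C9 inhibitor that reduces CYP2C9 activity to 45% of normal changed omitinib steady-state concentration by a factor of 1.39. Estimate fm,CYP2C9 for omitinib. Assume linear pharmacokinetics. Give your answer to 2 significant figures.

0.51

Write x for the fraction cleared via CYP2C9. The observed steady-state concentration change means clearance fell to 1/1.39 = 0.7194 of baseline.
Setting x·0.45 + (1 − x) = 0.7194 and solving: x = (0.7194 − 1)/(0.45 − 1) = 0.51.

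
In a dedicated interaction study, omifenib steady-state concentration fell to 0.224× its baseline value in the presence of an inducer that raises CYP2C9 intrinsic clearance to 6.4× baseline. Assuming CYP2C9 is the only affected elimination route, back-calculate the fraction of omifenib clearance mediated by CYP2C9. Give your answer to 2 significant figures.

0.64

CL'/CL = 1 / 0.224 = 4.464
6.4·fm + (1 − fm) = 4.464
fm = (4.464 − 1) / (6.4 − 1) = 0.64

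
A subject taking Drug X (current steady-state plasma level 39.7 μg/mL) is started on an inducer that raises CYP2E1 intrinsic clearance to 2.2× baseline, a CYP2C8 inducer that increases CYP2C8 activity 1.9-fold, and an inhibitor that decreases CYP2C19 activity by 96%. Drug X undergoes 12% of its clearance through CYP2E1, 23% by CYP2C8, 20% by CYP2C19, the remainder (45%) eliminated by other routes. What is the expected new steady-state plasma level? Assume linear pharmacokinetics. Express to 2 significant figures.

34 μg/mL

The CYP2E1 pathway (12% of clearance) rises to 2.2× activity: 0.12 × 2.2 = 0.264.
The CYP2C8 pathway (23% of clearance) rises to 1.9× activity: 0.23 × 1.9 = 0.437.
The CYP2C19 pathway (20% of clearance) falls to 0.04× activity: 0.2 × 0.04 = 0.008.
The remaining 45% of clearance is unaffected.
Relative clearance = 0.264 + 0.437 + 0.008 + 0.45 = 1.159.
New steady-state plasma level = 39.7 / 1.159 = 34 μg/mL (concentration scales inversely with clearance).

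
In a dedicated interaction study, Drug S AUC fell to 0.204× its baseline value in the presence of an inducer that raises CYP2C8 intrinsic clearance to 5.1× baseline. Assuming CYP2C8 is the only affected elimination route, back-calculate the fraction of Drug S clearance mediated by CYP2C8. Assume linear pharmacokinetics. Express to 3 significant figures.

0.952

CL'/CL = 1 / 0.204 = 4.902
5.1·fm + (1 − fm) = 4.902
fm = (4.902 − 1) / (5.1 − 1) = 0.952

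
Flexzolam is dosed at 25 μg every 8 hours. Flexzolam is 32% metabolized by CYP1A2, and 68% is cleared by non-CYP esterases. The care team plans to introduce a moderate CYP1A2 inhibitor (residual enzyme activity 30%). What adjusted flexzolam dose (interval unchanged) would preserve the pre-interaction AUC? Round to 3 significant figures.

19.4 μg

CYP1A2: 0.32 × 0.3 = 0.096
Other: 0.68 (unchanged)
CL_new/CL_old = 0.096 + 0.68 = 0.776.
To maintain the same steady-state level, dose must scale with clearance: new dose = 25 × 0.776 = 19.4 μg.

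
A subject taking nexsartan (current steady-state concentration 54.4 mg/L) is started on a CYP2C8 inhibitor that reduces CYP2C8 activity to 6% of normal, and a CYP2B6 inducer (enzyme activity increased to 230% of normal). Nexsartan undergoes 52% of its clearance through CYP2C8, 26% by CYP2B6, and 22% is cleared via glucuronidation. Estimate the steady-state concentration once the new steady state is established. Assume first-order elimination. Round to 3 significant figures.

64.1 mg/L

The CYP2C8 pathway (52% of clearance) falls to 0.06× activity: 0.52 × 0.06 = 0.0312.
The CYP2B6 pathway (26% of clearance) increases to 2.3× activity: 0.26 × 2.3 = 0.598.
The remaining 22% of clearance is unaffected.
Relative clearance = 0.0312 + 0.598 + 0.22 = 0.8492.
New steady-state concentration = 54.4 / 0.8492 = 64.1 mg/L (concentration scales inversely with clearance).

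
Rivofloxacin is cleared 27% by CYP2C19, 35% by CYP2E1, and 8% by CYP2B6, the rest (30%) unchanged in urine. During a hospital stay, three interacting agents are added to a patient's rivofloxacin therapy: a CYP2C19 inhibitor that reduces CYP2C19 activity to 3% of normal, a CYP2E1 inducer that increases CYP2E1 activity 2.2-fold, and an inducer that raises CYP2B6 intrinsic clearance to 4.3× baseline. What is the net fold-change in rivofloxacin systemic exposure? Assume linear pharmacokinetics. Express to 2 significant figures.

0.70

The CYP2C19 pathway (27% of clearance) is reduced to 0.03× activity: 0.27 × 0.03 = 0.0081.
The CYP2E1 pathway (35% of clearance) rises to 2.2× activity: 0.35 × 2.2 = 0.77.
The CYP2B6 pathway (8% of clearance) rises to 4.3× activity: 0.08 × 4.3 = 0.344.
Non-CYP routes (30%) are unchanged.
Relative clearance = 0.0081 + 0.77 + 0.344 + 0.3 = 1.4221.
Net systemic exposure ratio = 1 / 1.4221 = 0.70.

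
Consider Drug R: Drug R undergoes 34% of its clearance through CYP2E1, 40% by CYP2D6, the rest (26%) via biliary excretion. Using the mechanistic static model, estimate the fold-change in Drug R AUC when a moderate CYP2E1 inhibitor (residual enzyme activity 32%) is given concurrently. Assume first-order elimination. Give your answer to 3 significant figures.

CYP2E1: 0.34 × 0.32 = 0.1088
CYP2D6: 0.4 (unchanged)
Other: 0.26 (unchanged)
Relative clearance = 0.1088 + 0.4 + 0.26 = 0.7688.
AUC ratio = CL_old/CL_new = 1 / 0.7688 = 1.30.

1.30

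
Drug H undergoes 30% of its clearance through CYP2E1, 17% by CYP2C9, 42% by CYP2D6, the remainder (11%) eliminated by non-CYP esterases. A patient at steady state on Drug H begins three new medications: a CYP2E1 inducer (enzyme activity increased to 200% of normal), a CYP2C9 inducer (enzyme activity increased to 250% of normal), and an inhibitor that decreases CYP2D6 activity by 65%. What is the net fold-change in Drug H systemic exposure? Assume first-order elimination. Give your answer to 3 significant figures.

0.780

The CYP2E1 pathway (30% of clearance) is boosted to 2× activity: 0.3 × 2 = 0.6.
The CYP2C9 pathway (17% of clearance) is boosted to 2.5× activity: 0.17 × 2.5 = 0.425.
The CYP2D6 pathway (42% of clearance) is reduced to 0.35× activity: 0.42 × 0.35 = 0.147.
Non-CYP routes (11%) are unchanged.
CL_new/CL_old = 0.6 + 0.425 + 0.147 + 0.11 = 1.282.
Systemic exposure ∝ 1/CL: fold-change = 1 / 1.282 = 0.780.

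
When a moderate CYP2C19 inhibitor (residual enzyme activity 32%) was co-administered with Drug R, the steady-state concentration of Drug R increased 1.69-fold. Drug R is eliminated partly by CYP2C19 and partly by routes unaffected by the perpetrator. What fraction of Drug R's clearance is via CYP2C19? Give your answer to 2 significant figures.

Call the CYP2C19 fraction fm. After the interaction, CL_new/CL_old = fm × 0.32 + (1 − fm).
Steady-state concentration ratio = 1 / (new CL fraction), so new CL fraction = 1 / 1.69 = 0.5917.
fm × 0.32 + 1 − fm = 0.5917  ⇒  fm × (0.32 − 1) = −0.4083  ⇒  fm = 0.60.

0.60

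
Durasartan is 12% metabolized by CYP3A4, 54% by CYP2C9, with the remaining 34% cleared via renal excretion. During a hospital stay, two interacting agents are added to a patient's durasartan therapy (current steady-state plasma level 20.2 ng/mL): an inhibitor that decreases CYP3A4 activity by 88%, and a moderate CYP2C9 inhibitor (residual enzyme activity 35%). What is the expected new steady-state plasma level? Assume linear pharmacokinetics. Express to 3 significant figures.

The CYP3A4 pathway (12% of clearance) falls to 0.12× activity: 0.12 × 0.12 = 0.0144.
The CYP2C9 pathway (54% of clearance) falls to 0.35× activity: 0.54 × 0.35 = 0.189.
The remaining 34% of clearance is unaffected.
New clearance relative to baseline: 0.0144 + 0.189 + 0.34 = 0.5434.
Steady-state plasma level ∝ 1/CL: new value = 20.2 / 0.5434 = 37.2 ng/mL.

37.2 ng/mL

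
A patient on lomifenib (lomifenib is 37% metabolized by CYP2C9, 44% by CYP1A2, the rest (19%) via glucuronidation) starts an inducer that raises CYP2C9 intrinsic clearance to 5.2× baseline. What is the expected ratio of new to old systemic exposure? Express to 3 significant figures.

0.392

CYP2C9: 0.37 × 5.2 = 1.924
CYP1A2: 0.44 (unchanged)
Other: 0.19 (unchanged)
New clearance relative to baseline: 1.924 + 0.44 + 0.19 = 2.554.
Since systemic exposure ∝ 1/CL, the ratio is 1 / 2.554 = 0.392.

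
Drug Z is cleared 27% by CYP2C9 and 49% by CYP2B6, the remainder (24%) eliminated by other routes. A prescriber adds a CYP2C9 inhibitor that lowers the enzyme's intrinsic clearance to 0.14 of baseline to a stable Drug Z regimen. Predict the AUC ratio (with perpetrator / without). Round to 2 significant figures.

1.3

The CYP2C9 pathway (27% of clearance) falls to 0.14× activity: 0.27 × 0.14 = 0.0378.
CYP2B6 (49%) and the residual 24% are unaffected.
CL_new/CL_old = 0.0378 + 0.49 + 0.24 = 0.7678.
AUC ratio = CL_old/CL_new = 1 / 0.7678 = 1.3.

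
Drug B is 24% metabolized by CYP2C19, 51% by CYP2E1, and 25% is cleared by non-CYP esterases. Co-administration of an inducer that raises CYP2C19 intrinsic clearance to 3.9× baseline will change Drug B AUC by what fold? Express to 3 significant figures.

0.590

The CYP2C19 pathway (24% of clearance) rises to 3.9× activity: 0.24 × 3.9 = 0.936.
CYP2E1 (51%) and the residual 25% are unaffected.
CL_new/CL_old = 0.936 + 0.51 + 0.25 = 1.696.
AUC ratio = CL_old/CL_new = 1 / 1.696 = 0.590.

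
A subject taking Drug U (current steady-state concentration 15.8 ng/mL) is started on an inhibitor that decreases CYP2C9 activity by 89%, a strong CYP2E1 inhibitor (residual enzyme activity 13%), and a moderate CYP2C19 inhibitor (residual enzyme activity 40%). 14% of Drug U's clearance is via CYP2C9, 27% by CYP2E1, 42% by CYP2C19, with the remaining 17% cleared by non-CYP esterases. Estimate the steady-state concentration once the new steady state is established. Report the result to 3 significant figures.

CYP2C9: 0.14 × 0.11 = 0.0154
CYP2E1: 0.27 × 0.13 = 0.0351
CYP2C19: 0.42 × 0.4 = 0.168
Other: 0.17 (unchanged)
Relative clearance = 0.0154 + 0.0351 + 0.168 + 0.17 = 0.3885.
New steady-state concentration = 15.8 / 0.3885 = 40.7 ng/mL (concentration scales inversely with clearance).

40.7 ng/mL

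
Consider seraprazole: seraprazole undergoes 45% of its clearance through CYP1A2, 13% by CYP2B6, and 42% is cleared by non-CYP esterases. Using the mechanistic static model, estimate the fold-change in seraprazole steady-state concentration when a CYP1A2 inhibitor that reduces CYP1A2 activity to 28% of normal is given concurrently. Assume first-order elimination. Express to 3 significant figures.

The CYP1A2 pathway (45% of clearance) is reduced to 0.28× activity: 0.45 × 0.28 = 0.126.
CYP2B6 (13%) and the residual 42% are unaffected.
Relative clearance = 0.126 + 0.13 + 0.42 = 0.676.
Steady-state concentration is inversely proportional to clearance, so the fold-change is 1 / 0.676 = 1.48.

1.48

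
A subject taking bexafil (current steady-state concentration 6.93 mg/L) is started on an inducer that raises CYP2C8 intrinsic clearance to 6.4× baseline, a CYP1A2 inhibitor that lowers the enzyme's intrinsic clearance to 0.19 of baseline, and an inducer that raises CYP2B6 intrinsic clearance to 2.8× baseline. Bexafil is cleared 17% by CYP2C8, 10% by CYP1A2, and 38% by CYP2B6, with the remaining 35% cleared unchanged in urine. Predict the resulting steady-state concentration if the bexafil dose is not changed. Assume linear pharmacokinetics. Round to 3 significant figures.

The CYP2C8 pathway (17% of clearance) rises to 6.4× activity: 0.17 × 6.4 = 1.088.
The CYP1A2 pathway (10% of clearance) is reduced to 0.19× activity: 0.1 × 0.19 = 0.019.
The CYP2B6 pathway (38% of clearance) rises to 2.8× activity: 0.38 × 2.8 = 1.064.
Non-CYP routes (35%) are unchanged.
New clearance relative to baseline: 1.088 + 0.019 + 1.064 + 0.35 = 2.521.
Steady-state concentration ∝ 1/CL: new value = 6.93 / 2.521 = 2.75 mg/L.

2.75 mg/L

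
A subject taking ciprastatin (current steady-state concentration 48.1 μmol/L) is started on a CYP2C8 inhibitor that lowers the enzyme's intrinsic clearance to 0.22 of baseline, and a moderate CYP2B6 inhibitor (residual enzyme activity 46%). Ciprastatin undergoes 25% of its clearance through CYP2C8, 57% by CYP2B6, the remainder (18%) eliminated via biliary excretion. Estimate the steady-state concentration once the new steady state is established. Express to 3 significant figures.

The CYP2C8 pathway (25% of clearance) falls to 0.22× activity: 0.25 × 0.22 = 0.055.
The CYP2B6 pathway (57% of clearance) falls to 0.46× activity: 0.57 × 0.46 = 0.2622.
Non-CYP routes (18%) are unchanged.
New clearance relative to baseline: 0.055 + 0.2622 + 0.18 = 0.4972.
New steady-state concentration = 48.1 / 0.4972 = 96.7 μmol/L (concentration scales inversely with clearance).

96.7 μmol/L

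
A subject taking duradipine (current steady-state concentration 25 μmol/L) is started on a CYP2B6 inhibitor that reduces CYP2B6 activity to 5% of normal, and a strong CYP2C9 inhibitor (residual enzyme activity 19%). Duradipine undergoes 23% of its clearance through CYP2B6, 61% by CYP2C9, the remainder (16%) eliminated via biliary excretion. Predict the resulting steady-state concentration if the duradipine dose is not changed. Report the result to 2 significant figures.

The CYP2B6 pathway (23% of clearance) is reduced to 0.05× activity: 0.23 × 0.05 = 0.0115.
The CYP2C9 pathway (61% of clearance) is reduced to 0.19× activity: 0.61 × 0.19 = 0.1159.
The remaining 16% of clearance is unaffected.
CL_new/CL_old = 0.0115 + 0.1159 + 0.16 = 0.2874.
Steady-state concentration ∝ 1/CL: new value = 25 / 0.2874 = 87 μmol/L.

87 μmol/L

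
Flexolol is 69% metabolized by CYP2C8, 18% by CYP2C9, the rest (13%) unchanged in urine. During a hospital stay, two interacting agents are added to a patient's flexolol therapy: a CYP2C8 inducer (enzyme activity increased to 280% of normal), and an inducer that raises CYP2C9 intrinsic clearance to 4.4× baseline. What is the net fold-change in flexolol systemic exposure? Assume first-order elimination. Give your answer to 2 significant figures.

0.35

The CYP2C8 pathway (69% of clearance) rises to 2.8× activity: 0.69 × 2.8 = 1.932.
The CYP2C9 pathway (18% of clearance) is boosted to 4.4× activity: 0.18 × 4.4 = 0.792.
Non-CYP routes (13%) are unchanged.
CL_new/CL_old = 1.932 + 0.792 + 0.13 = 2.854.
Net systemic exposure ratio = 1 / 2.854 = 0.35.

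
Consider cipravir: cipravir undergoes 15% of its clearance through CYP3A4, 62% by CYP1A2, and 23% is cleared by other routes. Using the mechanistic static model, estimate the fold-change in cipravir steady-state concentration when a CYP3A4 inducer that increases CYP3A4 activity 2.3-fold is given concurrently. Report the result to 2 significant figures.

CYP3A4: 0.15 × 2.3 = 0.345
CYP1A2: 0.62 (unchanged)
Other: 0.23 (unchanged)
Relative clearance = 0.345 + 0.62 + 0.23 = 1.195.
Steady-state concentration ratio = CL_old/CL_new = 1 / 1.195 = 0.84.

0.84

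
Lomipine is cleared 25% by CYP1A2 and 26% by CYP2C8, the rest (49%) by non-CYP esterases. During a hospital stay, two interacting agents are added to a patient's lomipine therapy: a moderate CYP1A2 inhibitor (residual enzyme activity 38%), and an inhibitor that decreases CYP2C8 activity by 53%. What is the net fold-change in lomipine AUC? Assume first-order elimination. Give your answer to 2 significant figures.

CYP1A2: 0.25 × 0.38 = 0.095
CYP2C8: 0.26 × 0.47 = 0.1222
Other: 0.49 (unchanged)
Relative clearance = 0.095 + 0.1222 + 0.49 = 0.7072.
Net AUC ratio = 1 / 0.7072 = 1.4.

1.4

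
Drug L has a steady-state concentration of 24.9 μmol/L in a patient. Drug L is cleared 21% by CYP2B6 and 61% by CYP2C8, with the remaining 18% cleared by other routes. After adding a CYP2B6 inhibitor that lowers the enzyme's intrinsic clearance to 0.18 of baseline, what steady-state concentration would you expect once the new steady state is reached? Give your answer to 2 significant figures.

CYP2B6: 0.21 × 0.18 = 0.0378
CYP2C8: 0.61 (unchanged)
Other: 0.18 (unchanged)
New clearance relative to baseline: 0.0378 + 0.61 + 0.18 = 0.8278.
Steady-state concentration ∝ 1/CL, so new value = 24.9 / 0.8278 = 30 μmol/L.

30 μmol/L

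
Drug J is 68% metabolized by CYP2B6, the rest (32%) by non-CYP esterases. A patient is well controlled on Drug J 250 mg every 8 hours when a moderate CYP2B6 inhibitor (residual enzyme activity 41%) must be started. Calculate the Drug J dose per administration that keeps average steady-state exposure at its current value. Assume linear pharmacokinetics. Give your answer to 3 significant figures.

CYP2B6: 0.68 × 0.41 = 0.2788
Other: 0.32 (unchanged)
CL_new/CL_old = 0.2788 + 0.32 = 0.5988.
To maintain the same steady-state level, dose must scale with clearance: new dose = 250 × 0.5988 = 150 mg.

150 mg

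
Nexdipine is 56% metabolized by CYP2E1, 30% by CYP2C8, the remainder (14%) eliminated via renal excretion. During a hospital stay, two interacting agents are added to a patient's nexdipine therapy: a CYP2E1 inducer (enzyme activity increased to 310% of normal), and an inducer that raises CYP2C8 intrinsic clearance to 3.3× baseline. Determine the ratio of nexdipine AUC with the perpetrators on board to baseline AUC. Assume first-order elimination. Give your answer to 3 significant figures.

The CYP2E1 pathway (56% of clearance) is boosted to 3.1× activity: 0.56 × 3.1 = 1.736.
The CYP2C8 pathway (30% of clearance) rises to 3.3× activity: 0.3 × 3.3 = 0.99.
The remaining 14% of clearance is unaffected.
New clearance relative to baseline: 1.736 + 0.99 + 0.14 = 2.866.
Net AUC ratio = 1 / 2.866 = 0.349.

0.349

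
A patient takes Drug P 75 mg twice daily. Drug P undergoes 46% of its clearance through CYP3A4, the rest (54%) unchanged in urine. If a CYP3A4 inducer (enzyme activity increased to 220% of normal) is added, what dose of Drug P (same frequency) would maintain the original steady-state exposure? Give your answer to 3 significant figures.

CYP3A4: 0.46 × 2.2 = 1.012
Other: 0.54 (unchanged)
New clearance relative to baseline: 1.012 + 0.54 = 1.552.
Exposure is unchanged when dose changes in proportion to clearance. New dose = 75 mg × 1.552 = 116 mg.

116 mg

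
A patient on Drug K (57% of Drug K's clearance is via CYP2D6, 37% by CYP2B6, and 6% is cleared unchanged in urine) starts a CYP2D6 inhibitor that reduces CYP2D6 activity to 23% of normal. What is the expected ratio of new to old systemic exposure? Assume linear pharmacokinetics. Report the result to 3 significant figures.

1.78

The CYP2D6 pathway (57% of clearance) falls to 0.23× activity: 0.57 × 0.23 = 0.1311.
CYP2B6 (37%) and the residual 6% are unaffected.
Relative clearance = 0.1311 + 0.37 + 0.06 = 0.5611.
Systemic exposure ratio = CL_old/CL_new = 1 / 0.5611 = 1.78.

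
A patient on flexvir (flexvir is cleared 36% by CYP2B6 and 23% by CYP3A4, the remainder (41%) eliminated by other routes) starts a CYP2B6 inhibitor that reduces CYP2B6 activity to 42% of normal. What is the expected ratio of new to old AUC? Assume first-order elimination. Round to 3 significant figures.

CYP2B6: 0.36 × 0.42 = 0.1512
CYP3A4: 0.23 (unchanged)
Other: 0.41 (unchanged)
New clearance relative to baseline: 0.1512 + 0.23 + 0.41 = 0.7912.
AUC ratio = CL_old/CL_new = 1 / 0.7912 = 1.26.

1.26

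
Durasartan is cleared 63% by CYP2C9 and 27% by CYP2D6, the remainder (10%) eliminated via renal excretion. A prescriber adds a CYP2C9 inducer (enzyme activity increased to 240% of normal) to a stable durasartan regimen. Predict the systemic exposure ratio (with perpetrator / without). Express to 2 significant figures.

0.53

The CYP2C9 pathway (63% of clearance) rises to 2.4× activity: 0.63 × 2.4 = 1.512.
CYP2D6 (27%) and the residual 10% are unaffected.
New clearance relative to baseline: 1.512 + 0.27 + 0.1 = 1.882.
Systemic exposure ratio = CL_old/CL_new = 1 / 1.882 = 0.53.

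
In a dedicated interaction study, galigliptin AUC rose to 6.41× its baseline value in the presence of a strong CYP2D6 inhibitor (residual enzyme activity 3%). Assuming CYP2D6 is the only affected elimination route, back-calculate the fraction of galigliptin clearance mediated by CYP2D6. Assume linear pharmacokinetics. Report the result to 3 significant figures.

0.870

Call the CYP2D6 fraction fm. After the interaction, CL_new/CL_old = fm × 0.03 + (1 − fm).
AUC ratio = 1 / (new CL fraction), so new CL fraction = 1 / 6.41 = 0.156.
fm × 0.03 + 1 − fm = 0.156  ⇒  fm × (0.03 − 1) = −0.844  ⇒  fm = 0.870.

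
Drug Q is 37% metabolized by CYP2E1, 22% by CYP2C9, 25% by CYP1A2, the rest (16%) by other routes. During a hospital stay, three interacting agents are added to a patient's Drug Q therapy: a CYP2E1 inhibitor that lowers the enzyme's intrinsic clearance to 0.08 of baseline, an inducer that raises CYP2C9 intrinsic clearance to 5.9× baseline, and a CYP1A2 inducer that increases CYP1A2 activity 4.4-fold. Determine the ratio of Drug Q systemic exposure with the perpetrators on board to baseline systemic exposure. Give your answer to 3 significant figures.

0.386

The CYP2E1 pathway (37% of clearance) is reduced to 0.08× activity: 0.37 × 0.08 = 0.0296.
The CYP2C9 pathway (22% of clearance) rises to 5.9× activity: 0.22 × 5.9 = 1.298.
The CYP1A2 pathway (25% of clearance) is boosted to 4.4× activity: 0.25 × 4.4 = 1.1.
The remaining 16% of clearance is unaffected.
CL_new/CL_old = 0.0296 + 1.298 + 1.1 + 0.16 = 2.5876.
Net systemic exposure ratio = 1 / 2.5876 = 0.386.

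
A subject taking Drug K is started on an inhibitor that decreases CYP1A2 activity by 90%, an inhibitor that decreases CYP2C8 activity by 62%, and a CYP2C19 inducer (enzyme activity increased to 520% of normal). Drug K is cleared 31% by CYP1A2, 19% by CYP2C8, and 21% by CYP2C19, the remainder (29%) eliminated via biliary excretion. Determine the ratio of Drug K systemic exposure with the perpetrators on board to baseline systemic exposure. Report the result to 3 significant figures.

0.673

CYP1A2: 0.31 × 0.1 = 0.031
CYP2C8: 0.19 × 0.38 = 0.0722
CYP2C19: 0.21 × 5.2 = 1.092
Other: 0.29 (unchanged)
New clearance relative to baseline: 0.031 + 0.0722 + 1.092 + 0.29 = 1.4852.
Net systemic exposure ratio = 1 / 1.4852 = 0.673.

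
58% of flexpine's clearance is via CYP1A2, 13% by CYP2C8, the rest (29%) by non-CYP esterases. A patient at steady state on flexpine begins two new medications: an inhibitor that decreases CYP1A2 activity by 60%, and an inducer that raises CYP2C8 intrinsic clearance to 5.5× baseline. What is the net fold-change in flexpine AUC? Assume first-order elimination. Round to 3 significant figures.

0.808

The CYP1A2 pathway (58% of clearance) drops to 0.4× activity: 0.58 × 0.4 = 0.232.
The CYP2C8 pathway (13% of clearance) is boosted to 5.5× activity: 0.13 × 5.5 = 0.715.
Non-CYP routes (29%) are unchanged.
Relative clearance = 0.232 + 0.715 + 0.29 = 1.237.
AUC ∝ 1/CL: fold-change = 1 / 1.237 = 0.808.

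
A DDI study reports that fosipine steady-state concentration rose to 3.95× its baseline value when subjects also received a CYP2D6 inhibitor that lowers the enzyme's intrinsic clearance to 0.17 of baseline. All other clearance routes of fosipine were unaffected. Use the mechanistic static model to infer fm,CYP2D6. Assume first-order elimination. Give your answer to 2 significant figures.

0.90

Write x for the fraction cleared via CYP2D6. The observed steady-state concentration change means clearance fell to 1/3.95 = 0.2532 of baseline.
Only the CYP2D6 route changed, so 0.2532 = x·0.17 + (1 − x), giving x = 0.90.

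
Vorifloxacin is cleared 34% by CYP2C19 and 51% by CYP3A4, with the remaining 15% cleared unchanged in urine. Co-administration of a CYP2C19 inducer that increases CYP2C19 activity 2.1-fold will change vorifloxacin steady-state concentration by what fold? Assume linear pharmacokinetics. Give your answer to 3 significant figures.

The CYP2C19 pathway (34% of clearance) is boosted to 2.1× activity: 0.34 × 2.1 = 0.714.
CYP3A4 (51%) and the residual 15% are unaffected.
CL_new/CL_old = 0.714 + 0.51 + 0.15 = 1.374.
Since steady-state concentration ∝ 1/CL, the ratio is 1 / 1.374 = 0.728.

0.728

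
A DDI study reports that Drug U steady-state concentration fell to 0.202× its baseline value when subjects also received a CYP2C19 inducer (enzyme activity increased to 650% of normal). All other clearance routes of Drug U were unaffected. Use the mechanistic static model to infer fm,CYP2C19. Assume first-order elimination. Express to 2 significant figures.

Let x = fm,CYP2C19. Because steady-state concentration ∝ 1/CL, relative clearance rose to 1/0.202 = 4.95.
Setting x·6.5 + (1 − x) = 4.95 and solving: x = (4.95 − 1)/(6.5 − 1) = 0.72.

0.72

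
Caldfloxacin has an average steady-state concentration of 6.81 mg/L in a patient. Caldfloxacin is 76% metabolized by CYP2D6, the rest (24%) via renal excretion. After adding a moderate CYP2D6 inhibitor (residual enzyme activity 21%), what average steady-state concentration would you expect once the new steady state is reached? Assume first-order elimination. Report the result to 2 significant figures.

The CYP2D6 pathway (76% of clearance) falls to 0.21× activity: 0.76 × 0.21 = 0.1596.
Non-CYP routes (24%) are unchanged.
New clearance relative to baseline: 0.1596 + 0.24 = 0.3996.
Average steady-state concentration ∝ 1/CL, so new value = 6.81 / 0.3996 = 17 mg/L.

17 mg/L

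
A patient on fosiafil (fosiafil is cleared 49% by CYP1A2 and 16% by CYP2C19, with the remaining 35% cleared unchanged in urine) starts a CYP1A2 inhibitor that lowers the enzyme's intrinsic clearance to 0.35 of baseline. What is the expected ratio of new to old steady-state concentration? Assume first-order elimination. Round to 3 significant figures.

The CYP1A2 pathway (49% of clearance) is reduced to 0.35× activity: 0.49 × 0.35 = 0.1715.
CYP2C19 (16%) and the residual 35% are unaffected.
New clearance relative to baseline: 0.1715 + 0.16 + 0.35 = 0.6815.
Since steady-state concentration ∝ 1/CL, the ratio is 1 / 0.6815 = 1.47.

1.47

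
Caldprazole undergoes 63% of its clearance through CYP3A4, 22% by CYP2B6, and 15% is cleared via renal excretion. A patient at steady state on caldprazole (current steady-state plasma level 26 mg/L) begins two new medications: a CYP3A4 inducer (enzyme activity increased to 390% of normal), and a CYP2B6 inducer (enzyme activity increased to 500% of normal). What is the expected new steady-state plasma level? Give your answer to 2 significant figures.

The CYP3A4 pathway (63% of clearance) rises to 3.9× activity: 0.63 × 3.9 = 2.457.
The CYP2B6 pathway (22% of clearance) increases to 5× activity: 0.22 × 5 = 1.1.
Non-CYP routes (15%) are unchanged.
New clearance relative to baseline: 2.457 + 1.1 + 0.15 = 3.707.
Steady-state plasma level ∝ 1/CL: new value = 26 / 3.707 = 7.0 mg/L.

7.0 mg/L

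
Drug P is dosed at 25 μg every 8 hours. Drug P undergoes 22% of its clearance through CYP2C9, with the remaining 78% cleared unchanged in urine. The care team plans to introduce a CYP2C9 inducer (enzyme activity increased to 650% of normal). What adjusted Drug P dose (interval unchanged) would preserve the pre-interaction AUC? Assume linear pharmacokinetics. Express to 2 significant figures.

55 μg

The CYP2C9 pathway (22% of clearance) rises to 6.5× activity: 0.22 × 6.5 = 1.43.
Non-CYP routes (78%) are unchanged.
Relative clearance = 1.43 + 0.78 = 2.21.
To maintain the same steady-state level, dose must scale with clearance: new dose = 25 × 2.21 = 55 μg.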